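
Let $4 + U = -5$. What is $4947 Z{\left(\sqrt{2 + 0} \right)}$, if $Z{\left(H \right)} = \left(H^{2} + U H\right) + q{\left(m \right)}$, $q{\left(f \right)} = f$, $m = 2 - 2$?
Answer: $9894 - 44523 \sqrt{2} \approx -53071.0$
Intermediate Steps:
$U = -9$ ($U = -4 - 5 = -9$)
$m = 0$
$Z{\left(H \right)} = H^{2} - 9 H$ ($Z{\left(H \right)} = \left(H^{2} - 9 H\right) + 0 = H^{2} - 9 H$)
$4947 Z{\left(\sqrt{2 + 0} \right)} = 4947 \sqrt{2 + 0} \left(-9 + \sqrt{2 + 0}\right) = 4947 \sqrt{2} \left(-9 + \sqrt{2}\right)$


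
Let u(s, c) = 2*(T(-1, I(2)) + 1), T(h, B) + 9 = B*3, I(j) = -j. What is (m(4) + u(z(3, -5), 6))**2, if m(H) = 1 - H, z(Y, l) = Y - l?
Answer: 961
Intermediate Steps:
T(h, B) = -9 + 3*B (T(h, B) = -9 + B*3 = -9 + 3*B)
u(s, c) = -28 (u(s, c) = 2*((-9 + 3*(-1*2)) + 1) = 2*((-9 + 3*(-2)) + 1) = 2*((-9 - 6) + 1) = 2*(-15 + 1) = 2*(-14) = -28)
(m(4) + u(z(3, -5), 6))**2 = ((1 - 1*4) - 28)**2 = ((1 - 4) - 28)**2 = (-3 - 28)**2 = (-31)**2 = 961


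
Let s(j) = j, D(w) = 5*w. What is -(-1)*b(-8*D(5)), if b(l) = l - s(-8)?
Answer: -192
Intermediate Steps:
b(l) = 8 + l (b(l) = l - 1*(-8) = l + 8 = 8 + l)
-(-1)*b(-8*D(5)) = -(-1)*(8 - 40*5) = -(-1)*(8 - 8*25) = -(-1)*(8 - 200) = -(-1)*(-192) = -1*192 = -192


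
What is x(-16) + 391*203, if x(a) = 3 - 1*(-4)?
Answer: 79380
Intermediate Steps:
x(a) = 7 (x(a) = 3 + 4 = 7)
x(-16) + 391*203 = 7 + 391*203 = 7 + 79373 = 79380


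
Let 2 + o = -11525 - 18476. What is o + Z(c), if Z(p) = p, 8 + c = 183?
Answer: -29828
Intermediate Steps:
o = -30003 (o = -2 + (-11525 - 18476) = -2 - 30001 = -30003)
c = 175 (c = -8 + 183 = 175)
o + Z(c) = -30003 + 175 = -29828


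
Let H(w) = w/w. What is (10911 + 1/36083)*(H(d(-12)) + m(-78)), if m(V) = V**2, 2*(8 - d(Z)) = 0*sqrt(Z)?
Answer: 2395674321190/36083 ≈ 6.6393e+7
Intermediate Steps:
d(Z) = 8 (d(Z) = 8 - 0*sqrt(Z) = 8 - 1/2*0 = 8 + 0 = 8)
H(w) = 1
(10911 + 1/36083)*(H(d(-12)) + m(-78)) = (10911 + 1/36083)*(1 + (-78)**2) = (10911 + 1/36083)*(1 + 6084) = (393701614/36083)*6085 = 2395674321190/36083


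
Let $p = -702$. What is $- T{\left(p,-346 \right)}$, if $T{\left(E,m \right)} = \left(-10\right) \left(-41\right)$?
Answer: $-410$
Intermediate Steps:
$T{\left(E,m \right)} = 410$
$- T{\left(p,-346 \right)} = \left(-1\right) 410 = -410$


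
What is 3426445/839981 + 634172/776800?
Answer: 798588726683/163124310200 ≈ 4.8956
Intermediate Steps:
3426445/839981 + 634172/776800 = 3426445*(1/839981) + 634172*(1/776800) = 3426445/839981 + 158543/194200 = 798588726683/163124310200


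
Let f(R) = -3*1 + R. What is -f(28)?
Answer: -25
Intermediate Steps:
f(R) = -3 + R
-f(28) = -(-3 + 28) = -1*25 = -25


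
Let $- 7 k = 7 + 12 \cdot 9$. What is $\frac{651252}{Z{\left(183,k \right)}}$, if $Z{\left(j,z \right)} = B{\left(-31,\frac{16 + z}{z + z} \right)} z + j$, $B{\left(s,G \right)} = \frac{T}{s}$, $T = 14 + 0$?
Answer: $\frac{20188812}{5903} \approx 3420.1$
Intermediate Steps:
$T = 14$
$k = - \frac{115}{7}$ ($k = - \frac{7 + 12 \cdot 9}{7} = - \frac{7 + 108}{7} = \left(- \frac{1}{7}\right) 115 = - \frac{115}{7} \approx -16.429$)
$B{\left(s,G \right)} = \frac{14}{s}$
$Z{\left(j,z \right)} = j - \frac{14 z}{31}$ ($Z{\left(j,z \right)} = \frac{14}{-31} z + j = 14 \left(- \frac{1}{31}\right) z + j = - \frac{14 z}{31} + j = j - \frac{14 z}{31}$)
$\frac{651252}{Z{\left(183,k \right)}} = \frac{651252}{183 - - \frac{230}{31}} = \frac{651252}{183 + \frac{230}{31}} = \frac{651252}{\frac{5903}{31}} = 651252 \cdot \frac{31}{5903} = \frac{20188812}{5903}$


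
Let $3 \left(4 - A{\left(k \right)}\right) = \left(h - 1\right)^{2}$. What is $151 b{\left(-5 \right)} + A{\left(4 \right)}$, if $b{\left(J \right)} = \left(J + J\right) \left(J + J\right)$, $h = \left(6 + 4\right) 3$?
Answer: $\frac{44471}{3} \approx 14824.0$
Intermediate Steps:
$h = 30$ ($h = 10 \cdot 3 = 30$)
$b{\left(J \right)} = 4 J^{2}$ ($b{\left(J \right)} = 2 J 2 J = 4 J^{2}$)
$A{\left(k \right)} = - \frac{829}{3}$ ($A{\left(k \right)} = 4 - \frac{\left(30 - 1\right)^{2}}{3} = 4 - \frac{29^{2}}{3} = 4 - \frac{841}{3} = - \frac{829}{3}$)
$151 b{\left(-5 \right)} + A{\left(4 \right)} = 151 \cdot 4 \left(-5\right)^{2} - \frac{829}{3} = 151 \cdot 4 \cdot 25 - \frac{829}{3} = 151 \cdot 100 - \frac{829}{3} = 15100 - \frac{829}{3} = \frac{44471}{3}$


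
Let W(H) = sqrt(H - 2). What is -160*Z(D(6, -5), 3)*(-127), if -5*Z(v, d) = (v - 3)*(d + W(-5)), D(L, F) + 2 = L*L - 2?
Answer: -353568 - 117856*I*sqrt(7) ≈ -3.5357e+5 - 3.1182e+5*I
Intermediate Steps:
W(H) = sqrt(-2 + H)
D(L, F) = -4 + L**2 (D(L, F) = -2 + (L*L - 2) = -2 + (L**2 - 2) = -2 + (-2 + L**2) = -4 + L**2)
Z(v, d) = -(-3 + v)*(d + I*sqrt(7))/5 (Z(v, d) = -(v - 3)*(d + sqrt(-2 - 5))/5 = -(-3 + v)*(d + sqrt(-7))/5 = -(-3 + v)*(d + I*sqrt(7))/5)
-160*Z(D(6, -5), 3)*(-127) = -160*((3/5)*3 - 1/5*3*(-4 + 6**2) + 3*I*sqrt(7)/5 - I*(-4 + 6**2)*sqrt(7)/5)*(-127) = -160*(9/5 - 1/5*3*(-4 + 36) + 3*I*sqrt(7)/5 - I*(-4 + 36)*sqrt(7)/5)*(-127) = -160*(9/5 - 1/5*3*32 + 3*I*sqrt(7)/5 - 1/5*I*32*sqrt(7))*(-127) = -160*(9/5 - 96/5 + 3*I*sqrt(7)/5 - 32*I*sqrt(7)/5)*(-127) = -160*(-87/5 - 29*I*sqrt(7)/5)*(-127) = (2784 + 928*I*sqrt(7))*(-127) = -353568 - 117856*I*sqrt(7)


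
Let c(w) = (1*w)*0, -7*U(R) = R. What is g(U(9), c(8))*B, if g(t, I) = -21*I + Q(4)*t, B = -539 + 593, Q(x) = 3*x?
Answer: -5832/7 ≈ -833.14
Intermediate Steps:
U(R) = -R/7
B = 54
c(w) = 0 (c(w) = w*0 = 0)
g(t, I) = -21*I + 12*t (g(t, I) = -21*I + (3*4)*t = -21*I + 12*t)
g(U(9), c(8))*B = (-21*0 + 12*(-⅐*9))*54 = (0 + 12*(-9/7))*54 = (0 - 108/7)*54 = -108/7*54 = -5832/7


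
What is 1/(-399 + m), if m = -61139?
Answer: -1/61538 ≈ -1.6250e-5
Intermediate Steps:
1/(-399 + m) = 1/(-399 - 61139) = 1/(-61538) = -1/61538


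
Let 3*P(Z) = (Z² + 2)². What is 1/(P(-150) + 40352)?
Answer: 3/506461060 ≈ 5.9235e-9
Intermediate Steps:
P(Z) = (2 + Z²)²/3 (P(Z) = (Z² + 2)²/3 = (2 + Z²)²/3)
1/(P(-150) + 40352) = 1/((2 + (-150)²)²/3 + 40352) = 1/((2 + 22500)²/3 + 40352) = 1/((⅓)*22502² + 40352) = 1/((⅓)*506340004 + 40352) = 1/(506340004/3 + 40352) = 1/(506461060/3) = 3/506461060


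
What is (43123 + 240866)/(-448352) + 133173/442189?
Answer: -65868431025/198256322528 ≈ -0.33224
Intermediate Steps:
(43123 + 240866)/(-448352) + 133173/442189 = 283989*(-1/448352) + 133173*(1/442189) = -283989/448352 + 133173/442189 = -65868431025/198256322528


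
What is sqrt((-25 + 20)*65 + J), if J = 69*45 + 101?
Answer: sqrt(2881) ≈ 53.675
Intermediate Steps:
J = 3206 (J = 3105 + 101 = 3206)
sqrt((-25 + 20)*65 + J) = sqrt((-25 + 20)*65 + 3206) = sqrt(-5*65 + 3206) = sqrt(-325 + 3206) = sqrt(2881)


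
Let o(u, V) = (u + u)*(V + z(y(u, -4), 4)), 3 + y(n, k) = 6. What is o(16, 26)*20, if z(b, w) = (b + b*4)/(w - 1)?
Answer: 19840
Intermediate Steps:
y(n, k) = 3 (y(n, k) = -3 + 6 = 3)
z(b, w) = 5*b/(-1 + w) (z(b, w) = (b + 4*b)/(-1 + w) = (5*b)/(-1 + w) = 5*b/(-1 + w))
o(u, V) = 2*u*(5 + V) (o(u, V) = (u + u)*(V + 5*3/(-1 + 4)) = (2*u)*(V + 5*3/3) = (2*u)*(V + 5*3*(⅓)) = (2*u)*(V + 5) = (2*u)*(5 + V) = 2*u*(5 + V))
o(16, 26)*20 = (2*16*(5 + 26))*20 = (2*16*31)*20 = 992*20 = 19840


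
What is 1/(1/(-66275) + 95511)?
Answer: 66275/6329991524 ≈ 1.0470e-5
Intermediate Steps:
1/(1/(-66275) + 95511) = 1/(-1/66275 + 95511) = 1/(6329991524/66275) = 66275/6329991524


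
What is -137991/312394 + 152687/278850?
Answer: 2304928082/21777766725 ≈ 0.10584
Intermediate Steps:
-137991/312394 + 152687/278850 = 2304928082/21777766725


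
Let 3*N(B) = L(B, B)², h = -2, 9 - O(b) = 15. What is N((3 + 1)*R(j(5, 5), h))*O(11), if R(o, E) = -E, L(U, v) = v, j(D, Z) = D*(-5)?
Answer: -128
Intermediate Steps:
j(D, Z) = -5*D
O(b) = -6 (O(b) = 9 - 1*15 = 9 - 15 = -6)
N(B) = B²/3
N((3 + 1)*R(j(5, 5), h))*O(11) = (((3 + 1)*(-1*(-2)))²/3)*(-6) = ((4*2)²/3)*(-6) = ((⅓)*8²)*(-6) = ((⅓)*64)*(-6) = (64/3)*(-6) = -128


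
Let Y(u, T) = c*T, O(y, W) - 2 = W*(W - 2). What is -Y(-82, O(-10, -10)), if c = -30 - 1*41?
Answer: 8662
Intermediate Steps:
O(y, W) = 2 + W*(-2 + W) (O(y, W) = 2 + W*(W - 2) = 2 + W*(-2 + W))
c = -71 (c = -30 - 41 = -71)
Y(u, T) = -71*T
-Y(-82, O(-10, -10)) = -(-71)*(2 + (-10)² - 2*(-10)) = -(-71)*(2 + 100 + 20) = -(-71)*122 = -1*(-8662) = 8662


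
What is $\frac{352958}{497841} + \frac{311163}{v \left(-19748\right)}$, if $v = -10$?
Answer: $\frac{224611844923}{98313640680} \approx 2.2846$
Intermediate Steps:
$\frac{352958}{497841} + \frac{311163}{v \left(-19748\right)} = \frac{352958}{497841} + \frac{311163}{\left(-10\right) \left(-19748\right)} = 352958 \cdot \frac{1}{497841} + \frac{311163}{197480} = \frac{352958}{497841} + 311163 \cdot \frac{1}{197480} = \frac{352958}{497841} + \frac{311163}{197480} = \frac{224611844923}{98313640680}$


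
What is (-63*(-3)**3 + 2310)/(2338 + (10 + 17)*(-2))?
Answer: 4011/2284 ≈ 1.7561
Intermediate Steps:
(-63*(-3)**3 + 2310)/(2338 + (10 + 17)*(-2)) = (-63*(-27) + 2310)/(2338 + 27*(-2)) = (1701 + 2310)/(2338 - 54) = 4011/2284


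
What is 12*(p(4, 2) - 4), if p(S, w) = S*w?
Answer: 48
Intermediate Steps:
12*(p(4, 2) - 4) = 12*(4*2 - 4) = 12*(8 - 4) = 12*4 = 48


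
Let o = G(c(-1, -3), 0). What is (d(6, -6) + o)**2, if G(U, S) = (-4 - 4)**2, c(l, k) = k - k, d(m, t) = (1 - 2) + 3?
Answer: 4356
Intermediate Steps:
d(m, t) = 2 (d(m, t) = -1 + 3 = 2)
c(l, k) = 0
G(U, S) = 64 (G(U, S) = (-8)**2 = 64)
o = 64
(d(6, -6) + o)**2 = (2 + 64)**2 = 66**2 = 4356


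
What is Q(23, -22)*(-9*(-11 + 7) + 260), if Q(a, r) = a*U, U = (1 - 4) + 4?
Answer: 6808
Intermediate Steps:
U = 1 (U = -3 + 4 = 1)
Q(a, r) = a (Q(a, r) = a*1 = a)
Q(23, -22)*(-9*(-11 + 7) + 260) = 23*(-9*(-11 + 7) + 260) = 23*(-9*(-4) + 260) = 23*(36 + 260) = 23*296 = 6808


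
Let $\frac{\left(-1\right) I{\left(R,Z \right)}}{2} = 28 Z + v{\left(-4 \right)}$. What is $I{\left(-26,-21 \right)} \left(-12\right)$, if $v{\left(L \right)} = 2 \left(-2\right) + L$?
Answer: $-14304$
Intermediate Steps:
$v{\left(L \right)} = -4 + L$
$I{\left(R,Z \right)} = 16 - 56 Z$ ($I{\left(R,Z \right)} = - 2 \left(28 Z - 8\right) = - 2 \left(-8 + 28 Z\right) = 16 - 56 Z$)
$I{\left(-26,-21 \right)} \left(-12\right) = \left(16 - -1176\right) \left(-12\right) = \left(16 + 1176\right) \left(-12\right) = 1192 \left(-12\right) = -14304$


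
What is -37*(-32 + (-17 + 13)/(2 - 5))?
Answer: 3404/3 ≈ 1134.7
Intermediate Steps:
-37*(-32 + (-17 + 13)/(2 - 5)) = -37*(-32 - 4/(-3)) = -37*(-32 - 4*(-⅓)) = -37*(-32 + 4/3) = -37*(-92/3) = 3404/3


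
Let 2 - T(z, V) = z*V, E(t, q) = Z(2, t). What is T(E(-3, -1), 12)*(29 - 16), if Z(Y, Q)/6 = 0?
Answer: 26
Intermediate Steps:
Z(Y, Q) = 0 (Z(Y, Q) = 6*0 = 0)
E(t, q) = 0
T(z, V) = 2 - V*z (T(z, V) = 2 - z*V = 2 - V*z)
T(E(-3, -1), 12)*(29 - 16) = (2 - 1*12*0)*(29 - 16) = (2 + 0)*13 = 2*13 = 26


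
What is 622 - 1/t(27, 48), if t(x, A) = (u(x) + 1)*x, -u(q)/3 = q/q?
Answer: 33589/54 ≈ 622.02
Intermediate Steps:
u(q) = -3 (u(q) = -3*q/q = -3*1 = -3)
t(x, A) = -2*x (t(x, A) = (-3 + 1)*x = -2*x)
622 - 1/t(27, 48) = 622 - 1/((-2*27)) = 622 - 1/(-54) = 622 - 1*(-1/54) = 622 + 1/54 = 33589/54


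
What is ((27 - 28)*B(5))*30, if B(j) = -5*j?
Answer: 750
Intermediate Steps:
((27 - 28)*B(5))*30 = ((27 - 28)*(-5*5))*30 = -1*(-25)*30 = 25*30 = 750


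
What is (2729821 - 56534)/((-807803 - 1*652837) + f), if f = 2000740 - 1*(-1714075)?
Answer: 2673287/2254175 ≈ 1.1859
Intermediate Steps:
f = 3714815 (f = 2000740 + 1714075 = 3714815)
(2729821 - 56534)/((-807803 - 1*652837) + f) = (2729821 - 56534)/((-807803 - 1*652837) + 3714815) = 2673287/((-807803 - 652837) + 3714815) = 2673287/(-1460640 + 3714815) = 2673287/2254175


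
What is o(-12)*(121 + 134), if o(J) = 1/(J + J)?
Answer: -85/8 ≈ -10.625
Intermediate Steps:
o(J) = 1/(2*J)
o(-12)*(121 + 134) = ((1/2)/(-12))*(121 + 134) = ((1/2)*(-1/12))*255 = -1/24*255 = -85/8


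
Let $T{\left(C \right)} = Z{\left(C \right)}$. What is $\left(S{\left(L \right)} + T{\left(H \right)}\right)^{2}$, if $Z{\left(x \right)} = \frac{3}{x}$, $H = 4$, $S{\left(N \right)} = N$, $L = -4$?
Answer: $\frac{169}{16} \approx 10.563$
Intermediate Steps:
$T{\left(C \right)} = \frac{3}{C}$
$\left(S{\left(L \right)} + T{\left(H \right)}\right)^{2} = \left(-4 + \frac{3}{4}\right)^{2} = \left(- \frac{13}{4}\right)^{2} = \frac{169}{16}$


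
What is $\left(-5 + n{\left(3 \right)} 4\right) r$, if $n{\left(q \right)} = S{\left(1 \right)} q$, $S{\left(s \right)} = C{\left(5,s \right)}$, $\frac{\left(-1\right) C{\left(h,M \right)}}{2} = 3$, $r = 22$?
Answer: $-1694$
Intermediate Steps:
$C{\left(h,M \right)} = -6$ ($C{\left(h,M \right)} = \left(-2\right) 3 = -6$)
$S{\left(s \right)} = -6$
$n{\left(q \right)} = - 6 q$
$\left(-5 + n{\left(3 \right)} 4\right) r = \left(-5 + \left(-6\right) 3 \cdot 4\right) 22 = \left(-5 - 72\right) 22 = \left(-77\right) 22 = -1694$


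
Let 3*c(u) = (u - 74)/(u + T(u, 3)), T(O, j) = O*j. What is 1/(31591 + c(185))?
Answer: 20/631821 ≈ 3.1655e-5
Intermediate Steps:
c(u) = (-74 + u)/(12*u) (c(u) = ((u - 74)/(u + u*3))/3 = ((-74 + u)/(u + 3*u))/3 = ((-74 + u)/((4*u)))/3 = ((-74 + u)*(1/(4*u)))/3 = ((-74 + u)/(4*u))/3 = (-74 + u)/(12*u))
1/(31591 + c(185)) = 1/(31591 + (1/12)*(-74 + 185)/185) = 1/(31591 + (1/12)*(1/185)*111) = 1/(31591 + 1/20) = 1/(631821/20) = 20/631821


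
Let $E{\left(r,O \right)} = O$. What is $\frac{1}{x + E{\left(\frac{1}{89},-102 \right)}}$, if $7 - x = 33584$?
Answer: $- \frac{1}{33679} \approx -2.9692 \cdot 10^{-5}$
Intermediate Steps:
$x = -33577$ ($x = 7 - 33584 = -33577$)
$\frac{1}{x + E{\left(\frac{1}{89},-102 \right)}} = \frac{1}{-33577 - 102} = \frac{1}{-33679} = - \frac{1}{33679}$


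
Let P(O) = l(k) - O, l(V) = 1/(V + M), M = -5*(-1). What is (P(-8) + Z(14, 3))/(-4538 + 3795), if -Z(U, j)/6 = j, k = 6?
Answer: 109/8173 ≈ 0.013337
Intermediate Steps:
M = 5
l(V) = 1/(5 + V) (l(V) = 1/(V + 5) = 1/(5 + V))
Z(U, j) = -6*j
P(O) = 1/11 - O (P(O) = 1/(5 + 6) - O = 1/11 - O)
(P(-8) + Z(14, 3))/(-4538 + 3795) = ((1/11 - 1*(-8)) - 6*3)/(-4538 + 3795) = ((1/11 + 8) - 18)/(-743) = (89/11 - 18)*(-1/743) = -109/11*(-1/743) = 109/8173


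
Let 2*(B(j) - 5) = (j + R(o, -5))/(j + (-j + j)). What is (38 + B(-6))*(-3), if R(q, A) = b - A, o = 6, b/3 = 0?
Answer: -517/4 ≈ -129.25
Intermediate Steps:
b = 0 (b = 3*0 = 0)
R(q, A) = -A (R(q, A) = 0 - A = -A)
B(j) = 5 + (5 + j)/(2*j) (B(j) = 5 + ((j - 1*(-5))/(j + (-j + j)))/2 = 5 + ((j + 5)/(j + 0))/2 = 5 + ((5 + j)/j)/2 = 5 + (5 + j)/(2*j))
(38 + B(-6))*(-3) = (38 + (1/2)*(5 + 11*(-6))/(-6))*(-3) = (38 + (1/2)*(-1/6)*(5 - 66))*(-3) = (38 + (1/2)*(-1/6)*(-61))*(-3) = (38 + 61/12)*(-3) = (517/12)*(-3) = -517/4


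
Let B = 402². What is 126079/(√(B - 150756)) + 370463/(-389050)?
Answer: -370463/389050 + 126079*√678/2712 ≈ 1209.6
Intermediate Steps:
B = 161604
126079/(√(B - 150756)) + 370463/(-389050) = 126079/(√(161604 - 150756)) + 370463/(-389050) = 126079/(√10848) + 370463*(-1/389050) = 126079/((4*√678)) - 370463/389050 = 126079*(√678/2712) - 370463/389050 = 126079*√678/2712 - 370463/389050 = -370463/389050 + 126079*√678/2712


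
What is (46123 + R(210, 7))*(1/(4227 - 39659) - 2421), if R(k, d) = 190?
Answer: -3972769571249/35432 ≈ -1.1212e+8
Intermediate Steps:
(46123 + R(210, 7))*(1/(4227 - 39659) - 2421) = (46123 + 190)*(1/(4227 - 39659) - 2421) = 46313*(1/(-35432) - 2421) = 46313*(-1/35432 - 2421) = 46313*(-85780873/35432) = -3972769571249/35432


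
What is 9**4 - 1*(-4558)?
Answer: 11119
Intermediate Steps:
9**4 - 1*(-4558) = 6561 + 4558 = 11119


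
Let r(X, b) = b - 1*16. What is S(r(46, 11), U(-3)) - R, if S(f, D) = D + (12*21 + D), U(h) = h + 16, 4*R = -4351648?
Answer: 1088190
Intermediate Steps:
R = -1087912 (R = (¼)*(-4351648) = -1087912)
U(h) = 16 + h
r(X, b) = -16 + b (r(X, b) = b - 16 = -16 + b)
S(f, D) = 252 + 2*D (S(f, D) = D + (252 + D) = 252 + 2*D)
S(r(46, 11), U(-3)) - R = (252 + 2*(16 - 3)) - 1*(-1087912) = (252 + 2*13) + 1087912 = (252 + 26) + 1087912 = 278 + 1087912 = 1088190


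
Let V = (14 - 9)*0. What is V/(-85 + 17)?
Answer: 0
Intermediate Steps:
V = 0 (V = 5*0 = 0)
V/(-85 + 17) = 0/(-85 + 17) = 0/(-68) = -1/68*0 = 0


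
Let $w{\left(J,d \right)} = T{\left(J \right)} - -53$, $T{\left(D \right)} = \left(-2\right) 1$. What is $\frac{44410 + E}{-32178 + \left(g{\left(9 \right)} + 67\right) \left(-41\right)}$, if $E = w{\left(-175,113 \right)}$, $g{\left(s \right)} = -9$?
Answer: $- \frac{44461}{34556} \approx -1.2866$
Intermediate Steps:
$T{\left(D \right)} = -2$
$w{\left(J,d \right)} = 51$ ($w{\left(J,d \right)} = -2 - -53 = -2 + 53 = 51$)
$E = 51$
$\frac{44410 + E}{-32178 + \left(g{\left(9 \right)} + 67\right) \left(-41\right)} = \frac{44410 + 51}{-32178 + \left(-9 + 67\right) \left(-41\right)} = \frac{44461}{-32178 + 58 \left(-41\right)} = \frac{44461}{-32178 - 2378} = \frac{44461}{-34556} = 44461 \left(- \frac{1}{34556}\right) = - \frac{44461}{34556}$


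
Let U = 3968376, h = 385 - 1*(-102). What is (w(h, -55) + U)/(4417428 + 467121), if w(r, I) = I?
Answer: 3968321/4884549 ≈ 0.81242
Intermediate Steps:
h = 487 (h = 385 + 102 = 487)
(w(h, -55) + U)/(4417428 + 467121) = (-55 + 3968376)/(4417428 + 467121) = 3968321/4884549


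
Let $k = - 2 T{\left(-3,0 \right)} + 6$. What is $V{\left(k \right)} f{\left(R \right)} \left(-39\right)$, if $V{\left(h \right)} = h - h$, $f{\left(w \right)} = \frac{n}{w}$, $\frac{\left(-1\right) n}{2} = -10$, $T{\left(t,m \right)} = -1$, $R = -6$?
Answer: $0$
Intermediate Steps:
$n = 20$ ($n = \left(-2\right) \left(-10\right) = 20$)
$k = 8$ ($k = \left(-2\right) \left(-1\right) + 6 = 2 + 6 = 8$)
$f{\left(w \right)} = \frac{20}{w}$
$V{\left(h \right)} = 0$
$V{\left(k \right)} f{\left(R \right)} \left(-39\right) = 0 \frac{20}{-6} \left(-39\right) = 0 \cdot 20 \left(- \frac{1}{6}\right) \left(-39\right) = 0 \left(- \frac{10}{3}\right) \left(-39\right) = 0 \left(-39\right) = 0$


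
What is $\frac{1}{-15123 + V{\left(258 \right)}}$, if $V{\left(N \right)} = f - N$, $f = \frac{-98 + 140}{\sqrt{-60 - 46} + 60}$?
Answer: $- \frac{3166637}{48703890455} + \frac{7 i \sqrt{106}}{146111671365} \approx -6.5018 \cdot 10^{-5} + 4.9325 \cdot 10^{-10} i$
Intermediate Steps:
$f = \frac{42}{60 + i \sqrt{106}}$ ($f = \frac{42}{\sqrt{-106} + 60} = \frac{42}{i \sqrt{106} + 60} = \frac{42}{60 + i \sqrt{106}} \approx 0.67998 - 0.11668 i$)
$V{\left(N \right)} = \frac{1260}{1853} - N - \frac{21 i \sqrt{106}}{1853}$ ($V{\left(N \right)} = \left(\frac{1260}{1853} - \frac{21 i \sqrt{106}}{1853}\right) - N = \frac{1260}{1853} - N - \frac{21 i \sqrt{106}}{1853}$)
$\frac{1}{-15123 + V{\left(258 \right)}} = \frac{1}{-15123 - \left(\frac{476814}{1853} + \frac{21 i \sqrt{106}}{1853}\right)} = \frac{1}{- \frac{28499733}{1853} - \frac{21 i \sqrt{106}}{1853}}$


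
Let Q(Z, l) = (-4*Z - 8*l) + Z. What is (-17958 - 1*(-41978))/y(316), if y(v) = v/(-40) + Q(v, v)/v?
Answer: -240200/189 ≈ -1270.9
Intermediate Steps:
Q(Z, l) = -8*l - 3*Z (Q(Z, l) = (-8*l - 4*Z) + Z = -8*l - 3*Z)
y(v) = -11 - v/40 (y(v) = v/(-40) + (-8*v - 3*v)/v = v*(-1/40) + (-11*v)/v = -v/40 - 11 = -11 - v/40)
(-17958 - 1*(-41978))/y(316) = (-17958 - 1*(-41978))/(-11 - 1/40*316) = (-17958 + 41978)/(-11 - 79/10) = 24020/(-189/10) = 24020*(-10/189) = -240200/189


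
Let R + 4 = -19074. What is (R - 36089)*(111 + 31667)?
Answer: -1753096926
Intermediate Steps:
R = -19078 (R = -4 - 19074 = -19078)
(R - 36089)*(111 + 31667) = (-19078 - 36089)*(111 + 31667) = -55167*31778 = -1753096926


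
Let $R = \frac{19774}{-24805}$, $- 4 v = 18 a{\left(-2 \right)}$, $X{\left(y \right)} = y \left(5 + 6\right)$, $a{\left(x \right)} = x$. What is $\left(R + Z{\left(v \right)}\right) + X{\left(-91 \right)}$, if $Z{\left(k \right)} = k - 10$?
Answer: $- \frac{24874384}{24805} \approx -1002.8$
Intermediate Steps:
$X{\left(y \right)} = 11 y$ ($X{\left(y \right)} = y 11 = 11 y$)
$v = 9$ ($v = - \frac{18 \left(-2\right)}{4} = \left(- \frac{1}{4}\right) \left(-36\right) = 9$)
$R = - \frac{19774}{24805}$ ($R = 19774 \left(- \frac{1}{24805}\right) = - \frac{19774}{24805} \approx -0.79718$)
$Z{\left(k \right)} = -10 + k$ ($Z{\left(k \right)} = k - 10 = -10 + k$)
$\left(R + Z{\left(v \right)}\right) + X{\left(-91 \right)} = \left(- \frac{19774}{24805} + \left(-10 + 9\right)\right) + 11 \left(-91\right) = \left(- \frac{19774}{24805} - 1\right) - 1001 = - \frac{44579}{24805} - 1001 = - \frac{24874384}{24805}$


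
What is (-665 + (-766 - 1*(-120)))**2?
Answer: 1718721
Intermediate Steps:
(-665 + (-766 - 1*(-120)))**2 = (-665 + (-766 + 120))**2 = (-665 - 646)**2 = (-1311)**2 = 1718721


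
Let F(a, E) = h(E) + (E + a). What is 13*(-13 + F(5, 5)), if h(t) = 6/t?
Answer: -117/5 ≈ -23.400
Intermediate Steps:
F(a, E) = E + a + 6/E (F(a, E) = 6/E + (E + a) = E + a + 6/E)
13*(-13 + F(5, 5)) = 13*(-13 + (5 + 5 + 6/5)) = 13*(-13 + 56/5) = 13*(-9/5) = -117/5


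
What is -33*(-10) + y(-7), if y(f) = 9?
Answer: 339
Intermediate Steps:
-33*(-10) + y(-7) = -33*(-10) + 9 = 330 + 9 = 339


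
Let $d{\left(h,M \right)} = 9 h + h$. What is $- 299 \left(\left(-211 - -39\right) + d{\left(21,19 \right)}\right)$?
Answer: $-11362$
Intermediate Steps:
$d{\left(h,M \right)} = 10 h$
$- 299 \left(\left(-211 - -39\right) + d{\left(21,19 \right)}\right) = - 299 \left(\left(-211 - -39\right) + 10 \cdot 21\right) = - 299 \left(\left(-211 + 39\right) + 210\right) = - 299 \left(-172 + 210\right) = \left(-299\right) 38 = -11362$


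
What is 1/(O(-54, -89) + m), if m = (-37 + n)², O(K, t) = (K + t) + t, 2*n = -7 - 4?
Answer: 4/6297 ≈ 0.00063522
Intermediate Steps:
n = -11/2 (n = (-7 - 4)/2 = (½)*(-11) = -11/2 ≈ -5.5000)
O(K, t) = K + 2*t
m = 7225/4 (m = (-37 - 11/2)² = (-85/2)² = 7225/4 ≈ 1806.3)
1/(O(-54, -89) + m) = 1/((-54 + 2*(-89)) + 7225/4) = 1/((-54 - 178) + 7225/4) = 1/(-232 + 7225/4) = 1/(6297/4) = 4/6297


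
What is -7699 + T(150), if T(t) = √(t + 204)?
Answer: -7699 + √354 ≈ -7680.2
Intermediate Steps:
T(t) = √(204 + t)
-7699 + T(150) = -7699 + √(204 + 150) = -7699 + √354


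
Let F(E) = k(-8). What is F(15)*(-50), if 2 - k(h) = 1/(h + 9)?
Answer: -50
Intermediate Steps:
k(h) = 2 - 1/(9 + h) (k(h) = 2 - 1/(h + 9) = 2 - 1/(9 + h))
F(E) = 1 (F(E) = (17 + 2*(-8))/(9 - 8) = (17 - 16)/1 = 1*1 = 1)
F(15)*(-50) = 1*(-50) = -50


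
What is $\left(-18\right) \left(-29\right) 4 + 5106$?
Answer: $7194$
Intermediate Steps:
$\left(-18\right) \left(-29\right) 4 + 5106 = 522 \cdot 4 + 5106 = 2088 + 5106 = 7194$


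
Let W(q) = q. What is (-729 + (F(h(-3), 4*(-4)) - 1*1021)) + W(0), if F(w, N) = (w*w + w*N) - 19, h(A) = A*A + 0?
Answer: -1832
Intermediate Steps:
h(A) = A**2 (h(A) = A**2 + 0 = A**2)
F(w, N) = -19 + w**2 + N*w (F(w, N) = (w**2 + N*w) - 19 = -19 + w**2 + N*w)
(-729 + (F(h(-3), 4*(-4)) - 1*1021)) + W(0) = (-729 + ((-19 + ((-3)**2)**2 + (4*(-4))*(-3)**2) - 1*1021)) + 0 = (-729 + ((-19 + 9**2 - 16*9) - 1021)) + 0 = (-729 + ((-19 + 81 - 144) - 1021)) + 0 = (-729 + (-82 - 1021)) + 0 = (-729 - 1103) + 0 = -1832 + 0 = -1832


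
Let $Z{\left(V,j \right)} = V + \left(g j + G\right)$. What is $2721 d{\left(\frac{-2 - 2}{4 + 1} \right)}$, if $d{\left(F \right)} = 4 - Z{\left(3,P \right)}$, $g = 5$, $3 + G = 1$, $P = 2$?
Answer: $-19047$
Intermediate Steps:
$G = -2$ ($G = -3 + 1 = -2$)
$Z{\left(V,j \right)} = -2 + V + 5 j$ ($Z{\left(V,j \right)} = V + \left(5 j - 2\right) = V + \left(-2 + 5 j\right) = -2 + V + 5 j$)
$d{\left(F \right)} = -7$ ($d{\left(F \right)} = 4 - \left(-2 + 3 + 5 \cdot 2\right) = 4 - \left(-2 + 3 + 10\right) = 4 - 11 = -7$)
$2721 d{\left(\frac{-2 - 2}{4 + 1} \right)} = 2721 \left(-7\right) = -19047$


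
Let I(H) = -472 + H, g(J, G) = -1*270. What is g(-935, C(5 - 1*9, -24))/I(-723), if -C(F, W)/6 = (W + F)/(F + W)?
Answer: 54/239 ≈ 0.22594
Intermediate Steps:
C(F, W) = -6 (C(F, W) = -6*(W + F)/(F + W) = -6*(F + W)/(F + W) = -6*1 = -6)
g(J, G) = -270
g(-935, C(5 - 1*9, -24))/I(-723) = -270/(-472 - 723) = -270/(-1195) = -270*(-1/1195) = 54/239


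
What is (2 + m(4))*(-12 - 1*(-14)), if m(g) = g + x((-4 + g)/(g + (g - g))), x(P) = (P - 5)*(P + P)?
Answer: 12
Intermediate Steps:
x(P) = 2*P*(-5 + P) (x(P) = (-5 + P)*(2*P) = 2*P*(-5 + P))
m(g) = g + 2*(-5 + (-4 + g)/g)*(-4 + g)/g (m(g) = g + 2*((-4 + g)/(g + (g - g)))*(-5 + (-4 + g)/(g + (g - g))) = g + 2*((-4 + g)/(g + 0))*(-5 + (-4 + g)/(g + 0)) = g + 2*((-4 + g)/g)*(-5 + (-4 + g)/g) = g + 2*(-5 + (-4 + g)/g)*(-4 + g)/g)
(2 + m(4))*(-12 - 1*(-14)) = (2 + (-8 + 4 + 24/4 + 32/4²))*(-12 - 1*(-14)) = (2 + (-8 + 4 + 24*(¼) + 32*(1/16)))*(-12 + 14) = (2 + (-8 + 4 + 6 + 2))*2 = (2 + 4)*2 = 6*2 = 12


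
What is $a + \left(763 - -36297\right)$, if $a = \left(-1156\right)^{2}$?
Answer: $1373396$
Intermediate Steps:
$a = 1336336$
$a + \left(763 - -36297\right) = 1336336 + \left(763 - -36297\right) = 1336336 + \left(763 + 36297\right) = 1336336 + 37060 = 1373396$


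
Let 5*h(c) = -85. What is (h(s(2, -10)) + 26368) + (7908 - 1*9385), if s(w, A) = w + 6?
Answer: 24874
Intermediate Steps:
s(w, A) = 6 + w
h(c) = -17 (h(c) = (1/5)*(-85) = -17)
(h(s(2, -10)) + 26368) + (7908 - 1*9385) = (-17 + 26368) + (7908 - 1*9385) = 26351 + (7908 - 9385) = 26351 - 1477 = 24874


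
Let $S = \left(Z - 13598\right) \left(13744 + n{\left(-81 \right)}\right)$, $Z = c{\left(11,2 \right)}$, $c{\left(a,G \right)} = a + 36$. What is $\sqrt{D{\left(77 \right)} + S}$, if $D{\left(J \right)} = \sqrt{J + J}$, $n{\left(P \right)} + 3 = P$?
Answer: $\sqrt{-185106660 + \sqrt{154}} \approx 13605.0 i$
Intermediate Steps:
$n{\left(P \right)} = -3 + P$
$c{\left(a,G \right)} = 36 + a$
$Z = 47$ ($Z = 36 + 11 = 47$)
$S = -185106660$ ($S = \left(47 - 13598\right) \left(13744 - 84\right) = - 13551 \left(13744 - 84\right) = \left(-13551\right) 13660 = -185106660$)
$D{\left(J \right)} = \sqrt{2} \sqrt{J}$ ($D{\left(J \right)} = \sqrt{2 J} = \sqrt{2} \sqrt{J}$)
$\sqrt{D{\left(77 \right)} + S} = \sqrt{\sqrt{2} \sqrt{77} - 185106660} = \sqrt{\sqrt{154} - 185106660} = \sqrt{-185106660 + \sqrt{154}}$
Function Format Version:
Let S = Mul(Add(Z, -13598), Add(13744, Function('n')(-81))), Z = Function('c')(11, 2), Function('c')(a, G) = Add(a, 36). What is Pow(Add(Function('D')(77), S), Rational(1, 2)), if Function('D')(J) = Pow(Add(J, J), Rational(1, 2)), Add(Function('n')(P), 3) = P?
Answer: Pow(Add(-185106660, Pow(154, Rational(1, 2))), Rational(1, 2)) ≈ Mul(13605., I)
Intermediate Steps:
Function('n')(P) = Add(-3, P)
Function('c')(a, G) = Add(36, a)
Z = 47 (Z = Add(36, 11) = 47)
S = -185106660 (S = Mul(Add(47, -13598), Add(13744, Add(-3, -81))) = Mul(-13551, Add(13744, -84)) = Mul(-13551, 13660) = -185106660)
Function('D')(J) = Mul(Pow(2, Rational(1, 2)), Pow(J, Rational(1, 2))) (Function('D')(J) = Pow(Mul(2, J), Rational(1, 2)) = Mul(Pow(2, Rational(1, 2)), Pow(J, Rational(1, 2))))
Pow(Add(Function('D')(77), S), Rational(1, 2)) = Pow(Add(Mul(Pow(2, Rational(1, 2)), Pow(77, Rational(1, 2))), -185106660), Rational(1, 2)) = Pow(Add(Pow(154, Rational(1, 2)), -185106660), Rational(1, 2)) = Pow(Add(-185106660, Pow(154, Rational(1, 2))), Rational(1, 2))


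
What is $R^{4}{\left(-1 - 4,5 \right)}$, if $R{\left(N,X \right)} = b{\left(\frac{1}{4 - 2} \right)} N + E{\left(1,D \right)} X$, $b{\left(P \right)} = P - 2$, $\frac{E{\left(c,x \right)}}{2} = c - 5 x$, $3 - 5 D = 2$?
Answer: $\frac{50625}{16} \approx 3164.1$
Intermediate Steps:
$D = \frac{1}{5}$ ($D = \frac{3}{5} - \frac{2}{5} = \frac{1}{5} \approx 0.2$)
$E{\left(c,x \right)} = - 10 x + 2 c$ ($E{\left(c,x \right)} = 2 \left(c - 5 x\right) = - 10 x + 2 c$)
$b{\left(P \right)} = -2 + P$
$R{\left(N,X \right)} = - \frac{3 N}{2}$ ($R{\left(N,X \right)} = \left(-2 + \frac{1}{4 - 2}\right) N + \left(\left(-10\right) \frac{1}{5} + 2 \cdot 1\right) X = \left(-2 + \frac{1}{2}\right) N + \left(-2 + 2\right) X = \left(-2 + \frac{1}{2}\right) N + 0 X = - \frac{3 N}{2} + 0 = - \frac{3 N}{2}$)
$R^{4}{\left(-1 - 4,5 \right)} = \left(- \frac{3 \left(-1 - 4\right)}{2}\right)^{4} = \left(\left(- \frac{3}{2}\right) \left(-5\right)\right)^{4} = \left(\frac{15}{2}\right)^{4} = \frac{50625}{16}$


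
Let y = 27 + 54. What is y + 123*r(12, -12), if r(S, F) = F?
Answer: -1395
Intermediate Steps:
y = 81
y + 123*r(12, -12) = 81 + 123*(-12) = 81 - 1476 = -1395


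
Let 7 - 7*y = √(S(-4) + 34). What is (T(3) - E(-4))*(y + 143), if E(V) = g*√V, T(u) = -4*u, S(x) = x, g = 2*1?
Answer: -4*(3 + I)*(1008 - √30)/7 ≈ -1718.6 - 572.87*I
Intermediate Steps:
g = 2
y = 1 - √30/7 (y = 1 - √(-4 + 34)/7 = 1 - √30/7 ≈ 0.21754)
E(V) = 2*√V
(T(3) - E(-4))*(y + 143) = (-4*3 - 2*√(-4))*((1 - √30/7) + 143) = (-12 - 2*2*I)*(144 - √30/7) = (-12 - 4*I)*(144 - √30/7)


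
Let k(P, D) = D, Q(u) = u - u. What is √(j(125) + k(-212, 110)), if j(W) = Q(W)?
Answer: √110 ≈ 10.488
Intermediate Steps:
Q(u) = 0
j(W) = 0
√(j(125) + k(-212, 110)) = √(0 + 110) = √110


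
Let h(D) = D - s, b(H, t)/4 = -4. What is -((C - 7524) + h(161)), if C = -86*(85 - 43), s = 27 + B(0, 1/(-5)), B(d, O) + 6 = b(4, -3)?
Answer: 10980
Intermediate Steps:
b(H, t) = -16 (b(H, t) = 4*(-4) = -16)
B(d, O) = -22 (B(d, O) = -6 - 16 = -22)
s = 5 (s = 27 - 22 = 5)
h(D) = -5 + D (h(D) = D - 1*5 = D - 5 = -5 + D)
C = -3612 (C = -86*42 = -3612)
-((C - 7524) + h(161)) = -((-3612 - 7524) + (-5 + 161)) = -(-11136 + 156) = -1*(-10980) = 10980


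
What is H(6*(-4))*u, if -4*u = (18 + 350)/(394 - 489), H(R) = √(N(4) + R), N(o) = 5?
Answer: 92*I*√19/95 ≈ 4.2213*I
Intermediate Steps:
H(R) = √(5 + R)
u = 92/95 (u = -(18 + 350)/(4*(394 - 489)) = -92/(-95) = -92*(-1)/95 = -¼*(-368/95) = 92/95 ≈ 0.96842)
H(6*(-4))*u = √(5 + 6*(-4))*(92/95) = √(5 - 24)*(92/95) = √(-19)*(92/95) = (I*√19)*(92/95) = 92*I*√19/95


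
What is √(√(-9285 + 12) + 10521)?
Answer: √(10521 + I*√9273) ≈ 102.57 + 0.4694*I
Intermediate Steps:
√(√(-9285 + 12) + 10521) = √(√(-9273) + 10521) = √(I*√9273 + 10521) = √(10521 + I*√9273)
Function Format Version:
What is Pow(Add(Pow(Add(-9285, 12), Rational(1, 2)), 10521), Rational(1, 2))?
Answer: Pow(Add(10521, Mul(I, Pow(9273, Rational(1, 2)))), Rational(1, 2)) ≈ Add(102.57, Mul(0.4694, I))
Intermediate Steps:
Pow(Add(Pow(Add(-9285, 12), Rational(1, 2)), 10521), Rational(1, 2)) = Pow(Add(Pow(-9273, Rational(1, 2)), 10521), Rational(1, 2)) = Pow(Add(Mul(I, Pow(9273, Rational(1, 2))), 10521), Rational(1, 2)) = Pow(Add(10521, Mul(I, Pow(9273, Rational(1, 2)))), Rational(1, 2))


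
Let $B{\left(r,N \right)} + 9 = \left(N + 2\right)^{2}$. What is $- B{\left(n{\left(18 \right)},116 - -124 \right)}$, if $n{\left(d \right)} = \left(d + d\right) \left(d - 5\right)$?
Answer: $-58555$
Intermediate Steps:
$n{\left(d \right)} = 2 d \left(-5 + d\right)$
$B{\left(r,N \right)} = -9 + \left(2 + N\right)^{2}$ ($B{\left(r,N \right)} = -9 + \left(N + 2\right)^{2} = -9 + \left(2 + N\right)^{2}$)
$- B{\left(n{\left(18 \right)},116 - -124 \right)} = - (-9 + \left(2 + \left(116 - -124\right)\right)^{2}) = - (-9 + \left(2 + \left(116 + 124\right)\right)^{2}) = - (-9 + \left(2 + 240\right)^{2}) = - (-9 + 242^{2}) = - (-9 + 58564) = \left(-1\right) 58555 = -58555$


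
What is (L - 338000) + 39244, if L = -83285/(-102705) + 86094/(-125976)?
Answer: -128847084940453/431278836 ≈ -2.9876e+5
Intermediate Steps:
L = 54987563/431278836 (L = -83285*(-1/102705) + 86094*(-1/125976) = 16657/20541 - 14349/20996 = 54987563/431278836 ≈ 0.12750)
(L - 338000) + 39244 = (54987563/431278836 - 338000) + 39244 = -145772191580437/431278836 + 39244 = -128847084940453/431278836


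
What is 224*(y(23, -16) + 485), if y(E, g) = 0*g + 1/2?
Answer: 108752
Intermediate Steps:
y(E, g) = 1/2 (y(E, g) = 0 + 1/2 = 1/2)
224*(y(23, -16) + 485) = 224*(1/2 + 485) = 224*(971/2) = 108752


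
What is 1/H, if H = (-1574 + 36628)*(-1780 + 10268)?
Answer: 1/297538352 ≈ 3.3609e-9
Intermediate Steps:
H = 297538352 (H = 35054*8488 = 297538352)
1/H = 1/297538352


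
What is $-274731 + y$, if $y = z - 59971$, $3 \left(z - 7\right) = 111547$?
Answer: $- \frac{892538}{3} \approx -2.9751 \cdot 10^{5}$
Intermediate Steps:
$z = \frac{111568}{3}$ ($z = 7 + \frac{1}{3} \cdot 111547 = 7 + \frac{111547}{3} = \frac{111568}{3} \approx 37189.0$)
$y = - \frac{68345}{3}$ ($y = \frac{111568}{3} - 59971 = - \frac{68345}{3} \approx -22782.0$)
$-274731 + y = -274731 - \frac{68345}{3} = - \frac{892538}{3}$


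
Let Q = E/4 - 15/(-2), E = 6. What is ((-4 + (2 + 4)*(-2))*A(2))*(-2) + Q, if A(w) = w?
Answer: 73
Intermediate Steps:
Q = 9 (Q = 6/4 - 15/(-2) = 6*(¼) - 15*(-½) = 3/2 + 15/2 = 9)
((-4 + (2 + 4)*(-2))*A(2))*(-2) + Q = ((-4 + (2 + 4)*(-2))*2)*(-2) + 9 = ((-4 + 6*(-2))*2)*(-2) + 9 = ((-4 - 12)*2)*(-2) + 9 = -16*2*(-2) + 9 = -32*(-2) + 9 = 64 + 9 = 73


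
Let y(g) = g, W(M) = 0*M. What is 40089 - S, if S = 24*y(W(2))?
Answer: 40089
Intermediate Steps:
W(M) = 0
S = 0 (S = 24*0 = 0)
40089 - S = 40089 - 1*0 = 40089 + 0 = 40089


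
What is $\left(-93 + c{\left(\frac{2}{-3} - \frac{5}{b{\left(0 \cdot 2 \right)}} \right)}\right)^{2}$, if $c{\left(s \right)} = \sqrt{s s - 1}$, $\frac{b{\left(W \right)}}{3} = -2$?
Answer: $\frac{\left(558 - i \sqrt{35}\right)^{2}}{36} \approx 8648.0 - 183.4 i$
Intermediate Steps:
$b{\left(W \right)} = -6$ ($b{\left(W \right)} = 3 \left(-2\right) = -6$)
$c{\left(s \right)} = \sqrt{-1 + s^{2}}$ ($c{\left(s \right)} = \sqrt{s^{2} - 1} = \sqrt{-1 + s^{2}}$)
$\left(-93 + c{\left(\frac{2}{-3} - \frac{5}{b{\left(0 \cdot 2 \right)}} \right)}\right)^{2} = \left(-93 + \sqrt{-1 + \left(\frac{2}{-3} - \frac{5}{-6}\right)^{2}}\right)^{2} = \left(-93 + \sqrt{-1 + \left(2 \left(- \frac{1}{3}\right) - - \frac{5}{6}\right)^{2}}\right)^{2} = \left(-93 + \sqrt{-1 + \left(- \frac{2}{3} + \frac{5}{6}\right)^{2}}\right)^{2} = \left(-93 + \sqrt{-1 + \left(\frac{1}{6}\right)^{2}}\right)^{2} = \left(-93 + \sqrt{-1 + \frac{1}{36}}\right)^{2} = \left(-93 + \sqrt{- \frac{35}{36}}\right)^{2} = \left(-93 + \frac{i \sqrt{35}}{6}\right)^{2}$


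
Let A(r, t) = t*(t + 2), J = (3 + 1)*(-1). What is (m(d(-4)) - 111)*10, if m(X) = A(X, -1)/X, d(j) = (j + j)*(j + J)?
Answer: -35525/32 ≈ -1110.2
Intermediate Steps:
J = -4 (J = 4*(-1) = -4)
A(r, t) = t*(2 + t)
d(j) = 2*j*(-4 + j) (d(j) = (j + j)*(j - 4) = (2*j)*(-4 + j) = 2*j*(-4 + j))
m(X) = -1/X (m(X) = (-(2 - 1))/X = (-1*1)/X = -1/X)
(m(d(-4)) - 111)*10 = (-1/(2*(-4)*(-4 - 4)) - 111)*10 = (-1/(2*(-4)*(-8)) - 111)*10 = (-1/64 - 111)*10 = -7105/64*10 = -35525/32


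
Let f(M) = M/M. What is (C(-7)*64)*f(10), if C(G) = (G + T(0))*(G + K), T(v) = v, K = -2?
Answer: 4032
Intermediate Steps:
f(M) = 1
C(G) = G*(-2 + G) (C(G) = (G + 0)*(G - 2) = G*(-2 + G))
(C(-7)*64)*f(10) = (-7*(-2 - 7)*64)*1 = (-7*(-9)*64)*1 = (63*64)*1 = 4032*1 = 4032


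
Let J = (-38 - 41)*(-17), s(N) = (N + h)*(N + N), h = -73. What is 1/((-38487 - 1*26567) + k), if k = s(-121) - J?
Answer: -1/19449 ≈ -5.1417e-5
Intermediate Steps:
s(N) = 2*N*(-73 + N) (s(N) = (N - 73)*(N + N) = (-73 + N)*(2*N) = 2*N*(-73 + N))
J = 1343 (J = -79*(-17) = 1343)
k = 45605 (k = 2*(-121)*(-73 - 121) - 1*1343 = 2*(-121)*(-194) - 1343 = 46948 - 1343 = 45605)
1/((-38487 - 1*26567) + k) = 1/((-38487 - 1*26567) + 45605) = 1/((-38487 - 26567) + 45605) = 1/(-65054 + 45605) = 1/(-19449) = -1/19449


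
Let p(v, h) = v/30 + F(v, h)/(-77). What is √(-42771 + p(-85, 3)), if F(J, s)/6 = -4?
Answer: I*√9129751554/462 ≈ 206.82*I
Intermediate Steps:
F(J, s) = -24 (F(J, s) = 6*(-4) = -24)
p(v, h) = 24/77 + v/30 (p(v, h) = v/30 - 24/(-77) = v*(1/30) - 24*(-1/77) = v/30 + 24/77 = 24/77 + v/30)
√(-42771 + p(-85, 3)) = √(-42771 + (24/77 + (1/30)*(-85))) = √(-42771 + (24/77 - 17/6)) = √(-42771 - 1165/462) = √(-19761367/462) = I*√9129751554/462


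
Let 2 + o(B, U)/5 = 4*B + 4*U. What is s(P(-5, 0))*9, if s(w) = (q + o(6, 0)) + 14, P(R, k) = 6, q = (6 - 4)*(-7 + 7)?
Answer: 1116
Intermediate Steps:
o(B, U) = -10 + 20*B + 20*U (o(B, U) = -10 + 5*(4*B + 4*U) = -10 + (20*B + 20*U) = -10 + 20*B + 20*U)
q = 0 (q = 2*0 = 0)
s(w) = 124 (s(w) = (0 + (-10 + 20*6 + 20*0)) + 14 = (0 + (-10 + 120 + 0)) + 14 = (0 + 110) + 14 = 110 + 14 = 124)
s(P(-5, 0))*9 = 124*9 = 1116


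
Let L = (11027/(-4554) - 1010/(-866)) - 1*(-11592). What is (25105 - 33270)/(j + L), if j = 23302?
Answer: -16100416530/68804375587 ≈ -0.23400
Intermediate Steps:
L = 22855581223/1971882 (L = (11027*(-1/4554) - 1010*(-1/866)) + 11592 = (-11027/4554 + 505/433) + 11592 = -2474921/1971882 + 11592 = 22855581223/1971882 ≈ 11591.)
(25105 - 33270)/(j + L) = (25105 - 33270)/(23302 + 22855581223/1971882) = -8165/68804375587/1971882 = -8165*1971882/68804375587 = -16100416530/68804375587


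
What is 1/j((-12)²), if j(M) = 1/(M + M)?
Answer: 288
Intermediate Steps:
j(M) = 1/(2*M)
1/j((-12)²) = 1/(1/(2*((-12)²))) = 1/((½)/144) = 1/((½)*(1/144)) = 1/(1/288) = 288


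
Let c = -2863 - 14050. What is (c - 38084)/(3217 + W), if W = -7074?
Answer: 54997/3857 ≈ 14.259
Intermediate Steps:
c = -16913
(c - 38084)/(3217 + W) = (-16913 - 38084)/(3217 - 7074) = -54997/(-3857) = -54997*(-1/3857) = 54997/3857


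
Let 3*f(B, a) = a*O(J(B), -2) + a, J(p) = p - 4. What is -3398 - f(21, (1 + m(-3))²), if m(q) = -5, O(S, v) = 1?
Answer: -10226/3 ≈ -3408.7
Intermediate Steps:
J(p) = -4 + p
f(B, a) = 2*a/3 (f(B, a) = (a*1 + a)/3 = (a + a)/3 = (2*a)/3 = 2*a/3)
-3398 - f(21, (1 + m(-3))²) = -3398 - 2*(1 - 5)²/3 = -3398 - 2*(-4)²/3 = -3398 - 2*16/3 = -3398 - 1*32/3 = -3398 - 32/3 = -10226/3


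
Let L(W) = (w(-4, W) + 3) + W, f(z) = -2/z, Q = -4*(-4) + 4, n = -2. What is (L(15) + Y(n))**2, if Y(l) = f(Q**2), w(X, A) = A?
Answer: 43546801/40000 ≈ 1088.7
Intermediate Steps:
Q = 20 (Q = 16 + 4 = 20)
Y(l) = -1/200 (Y(l) = -2/(20**2) = -2/400 = -2*1/400 = -1/200)
L(W) = 3 + 2*W (L(W) = (W + 3) + W = (3 + W) + W = 3 + 2*W)
(L(15) + Y(n))**2 = ((3 + 2*15) - 1/200)**2 = ((3 + 30) - 1/200)**2 = (33 - 1/200)**2 = (6599/200)**2 = 43546801/40000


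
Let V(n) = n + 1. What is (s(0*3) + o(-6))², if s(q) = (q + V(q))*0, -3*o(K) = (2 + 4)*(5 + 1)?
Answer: 144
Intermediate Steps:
V(n) = 1 + n
o(K) = -12 (o(K) = -(2 + 4)*(5 + 1)/3 = -2*6 = -⅓*36 = -12)
s(q) = 0 (s(q) = (q + (1 + q))*0 = (1 + 2*q)*0 = 0)
(s(0*3) + o(-6))² = (0 - 12)² = (-12)² = 144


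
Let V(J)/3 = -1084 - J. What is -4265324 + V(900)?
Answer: -4271276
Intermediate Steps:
V(J) = -3252 - 3*J (V(J) = 3*(-1084 - J) = -3252 - 3*J)
-4265324 + V(900) = -4265324 + (-3252 - 3*900) = -4265324 + (-3252 - 2700) = -4265324 - 5952 = -4271276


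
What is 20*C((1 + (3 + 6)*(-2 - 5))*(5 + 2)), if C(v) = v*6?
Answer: -52080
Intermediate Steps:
C(v) = 6*v
20*C((1 + (3 + 6)*(-2 - 5))*(5 + 2)) = 20*(6*((1 + (3 + 6)*(-2 - 5))*(5 + 2))) = 20*(6*((1 + 9*(-7))*7)) = 20*(6*((1 - 63)*7)) = 20*(6*(-62*7)) = 20*(6*(-434)) = 20*(-2604) = -52080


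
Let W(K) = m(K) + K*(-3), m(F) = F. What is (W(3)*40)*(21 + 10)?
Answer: -7440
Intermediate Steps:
W(K) = -2*K (W(K) = K + K*(-3) = K - 3*K = -2*K)
(W(3)*40)*(21 + 10) = (-2*3*40)*(21 + 10) = -6*40*31 = -240*31 = -7440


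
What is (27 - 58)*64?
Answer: -1984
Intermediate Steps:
(27 - 58)*64 = -31*64 = -1984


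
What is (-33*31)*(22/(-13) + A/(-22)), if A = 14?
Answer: 30969/13 ≈ 2382.2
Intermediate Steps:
(-33*31)*(22/(-13) + A/(-22)) = (-33*31)*(22/(-13) + 14/(-22)) = -1023*(22*(-1/13) + 14*(-1/22)) = -1023*(-22/13 - 7/11) = -1023*(-333/143) = 30969/13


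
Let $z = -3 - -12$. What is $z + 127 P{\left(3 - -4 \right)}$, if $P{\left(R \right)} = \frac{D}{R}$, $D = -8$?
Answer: $- \frac{953}{7} \approx -136.14$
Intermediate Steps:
$z = 9$ ($z = -3 + 12 = 9$)
$P{\left(R \right)} = - \frac{8}{R}$
$z + 127 P{\left(3 - -4 \right)} = 9 + 127 \left(- \frac{8}{3 - -4}\right) = 9 + 127 \left(- \frac{8}{3 + 4}\right) = 9 + 127 \left(- \frac{8}{7}\right) = 9 - \frac{1016}{7} = - \frac{953}{7}$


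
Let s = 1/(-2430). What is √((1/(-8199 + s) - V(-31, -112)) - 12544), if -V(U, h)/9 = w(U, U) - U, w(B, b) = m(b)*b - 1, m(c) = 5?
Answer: I*√5425891574362085959/19923571 ≈ 116.91*I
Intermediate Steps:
s = -1/2430 ≈ -0.00041152
w(B, b) = -1 + 5*b (w(B, b) = 5*b - 1 = -1 + 5*b)
V(U, h) = 9 - 36*U (V(U, h) = -9*((-1 + 5*U) - U) = -9*(-1 + 4*U) = 9 - 36*U)
√((1/(-8199 + s) - V(-31, -112)) - 12544) = √((1/(-8199 - 1/2430) - (9 - 36*(-31))) - 12544) = √((1/(-19923571/2430) - (9 + 1116)) - 12544) = √((-2430/19923571 - 1*1125) - 12544) = √((-2430/19923571 - 1125) - 12544) = √(-22414019805/19923571 - 12544) = √(-272335294429/19923571) = I*√5425891574362085959/19923571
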